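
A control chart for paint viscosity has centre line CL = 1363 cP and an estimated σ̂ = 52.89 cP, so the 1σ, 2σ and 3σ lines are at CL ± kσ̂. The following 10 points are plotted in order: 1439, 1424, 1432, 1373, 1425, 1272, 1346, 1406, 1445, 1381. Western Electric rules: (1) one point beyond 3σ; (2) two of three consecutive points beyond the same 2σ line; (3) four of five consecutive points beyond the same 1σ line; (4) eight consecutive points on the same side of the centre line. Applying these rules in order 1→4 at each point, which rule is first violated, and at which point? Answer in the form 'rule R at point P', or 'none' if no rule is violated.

Zone of each point (C = within 1σ̂, B = 1σ̂–2σ̂, A = 2σ̂–3σ̂, * = beyond 3σ̂; sign = side of CL): 1:+B, 2:+B, 3:+B, 4:+C, 5:+B, 6:-B, 7:-C, 8:+C, 9:+B, 10:+C
Rule 3 (four of five consecutive points beyond the same 1σ limit) is satisfied at point 5.

rule 3 at point 5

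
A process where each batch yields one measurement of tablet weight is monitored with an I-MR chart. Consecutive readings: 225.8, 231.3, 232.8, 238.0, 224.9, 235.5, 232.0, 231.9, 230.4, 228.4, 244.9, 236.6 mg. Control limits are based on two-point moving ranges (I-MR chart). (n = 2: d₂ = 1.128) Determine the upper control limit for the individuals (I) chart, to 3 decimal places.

X̄ = (225.8 + 231.3 + 232.8 + 238.0 + 224.9 + 235.5 + 232.0 + 231.9 + 230.4 + 228.4 + 244.9 + 236.6) / 12 = 232.7083
Moving ranges: 5.5, 1.5, 5.2, 13.1, 10.6, 3.5, 0.1, 1.5, 2.0, 16.5, 8.3; M̄R̄ = 67.8000 / 11 = 6.1636
UCL = X̄ + 3·M̄R̄/d₂ = 232.7083 + 3 × 6.1636 / 1.128 = 249.1010

249.101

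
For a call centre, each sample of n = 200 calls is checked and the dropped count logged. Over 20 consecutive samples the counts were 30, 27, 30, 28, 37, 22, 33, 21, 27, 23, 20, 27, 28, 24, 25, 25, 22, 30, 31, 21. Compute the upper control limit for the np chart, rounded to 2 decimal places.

40.95

p̄ = Σdᵢ / (k·n) = 531 / (20 × 200) = 0.13275
UCL = np̄ + 3·√(np̄(1−p̄)) = 26.5500 + 3 × √(26.5500×0.86725) = 26.5500 + 3 × 4.7985 = 40.9455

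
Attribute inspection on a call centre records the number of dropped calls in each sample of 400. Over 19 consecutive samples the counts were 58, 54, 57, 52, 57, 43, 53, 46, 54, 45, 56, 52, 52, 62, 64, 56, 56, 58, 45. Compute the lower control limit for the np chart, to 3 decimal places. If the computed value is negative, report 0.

33.232

p̄ = Σdᵢ / (k·n) = 1020 / (19 × 400) = 0.13421
LCL = np̄ − 3·√(np̄(1−p̄)) = 53.6842 − 3 × 6.8176 = 33.2315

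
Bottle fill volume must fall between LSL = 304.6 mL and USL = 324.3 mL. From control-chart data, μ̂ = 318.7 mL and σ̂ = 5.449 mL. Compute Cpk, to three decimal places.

Cpu = (USL − μ̂) / (3σ̂) = (324.3 − 318.7) / (3 × 5.449) = 0.3426; Cpl = (μ̂ − LSL) / (3σ̂) = (318.7 − 304.6) / (3 × 5.449) = 0.8625; Cpk = min(Cpu, Cpl) = 0.3426

0.343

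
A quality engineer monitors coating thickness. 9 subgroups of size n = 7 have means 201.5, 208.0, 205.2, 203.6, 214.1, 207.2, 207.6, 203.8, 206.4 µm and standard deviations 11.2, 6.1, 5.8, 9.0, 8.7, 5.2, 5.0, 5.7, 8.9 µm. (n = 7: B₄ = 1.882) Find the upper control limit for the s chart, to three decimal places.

13.718

s̄ = (11.2 + 6.1 + 5.8 + 9.0 + 8.7 + 5.2 + 5.0 + 5.7 + 8.9) / 9 = 7.2889
UCL_s = B₄·s̄ = 1.882 × 7.2889 = 13.7177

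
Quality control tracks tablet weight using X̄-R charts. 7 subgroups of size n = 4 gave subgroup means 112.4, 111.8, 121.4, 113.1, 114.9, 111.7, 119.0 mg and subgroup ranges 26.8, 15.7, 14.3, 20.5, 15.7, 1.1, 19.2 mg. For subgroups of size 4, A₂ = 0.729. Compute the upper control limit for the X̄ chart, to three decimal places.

126.699

X̄̄ = (112.4 + 111.8 + 121.4 + 113.1 + 114.9 + 111.7 + 119.0) / 7 = 804.3000 / 7 = 114.9000
R̄ = (26.8 + 15.7 + 14.3 + 20.5 + 15.7 + 1.1 + 19.2) / 7 = 113.3000 / 7 = 16.1857
UCL = X̄̄ + A₂·R̄ = 114.9000 + 0.729 × 16.1857 = 126.6994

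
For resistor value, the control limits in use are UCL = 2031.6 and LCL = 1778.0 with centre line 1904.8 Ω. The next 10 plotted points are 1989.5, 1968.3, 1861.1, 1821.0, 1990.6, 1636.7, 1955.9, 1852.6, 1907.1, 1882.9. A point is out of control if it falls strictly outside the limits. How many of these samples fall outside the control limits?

1

Compare each point to [1778.0, 2031.6]: sample 6 = 1636.7 < LCL.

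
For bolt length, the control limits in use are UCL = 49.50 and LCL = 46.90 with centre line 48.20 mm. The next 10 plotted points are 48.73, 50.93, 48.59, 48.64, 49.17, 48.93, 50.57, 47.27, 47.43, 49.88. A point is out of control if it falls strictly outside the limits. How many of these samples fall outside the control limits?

Compare each point to [46.90, 49.50]: sample 2 = 50.93 > UCL; sample 7 = 50.57 > UCL; sample 10 = 49.88 > UCL.

3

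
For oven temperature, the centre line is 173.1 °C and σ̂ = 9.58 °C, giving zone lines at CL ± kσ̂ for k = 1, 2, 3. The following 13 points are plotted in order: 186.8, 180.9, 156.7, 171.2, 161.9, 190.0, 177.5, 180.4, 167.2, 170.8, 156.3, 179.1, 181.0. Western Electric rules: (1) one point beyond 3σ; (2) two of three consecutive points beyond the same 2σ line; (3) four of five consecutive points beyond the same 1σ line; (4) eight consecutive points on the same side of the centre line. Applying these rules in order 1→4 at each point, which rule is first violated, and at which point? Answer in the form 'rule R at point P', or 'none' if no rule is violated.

Zone of each point (C = within 1σ̂, B = 1σ̂–2σ̂, A = 2σ̂–3σ̂, * = beyond 3σ̂; sign = side of CL): 1:+B, 2:+C, 3:-B, 4:-C, 5:-B, 6:+B, 7:+C, 8:+C, 9:-C, 10:-C, 11:-B, 12:+C, 13:+C
No rule fires across all 13 points.

none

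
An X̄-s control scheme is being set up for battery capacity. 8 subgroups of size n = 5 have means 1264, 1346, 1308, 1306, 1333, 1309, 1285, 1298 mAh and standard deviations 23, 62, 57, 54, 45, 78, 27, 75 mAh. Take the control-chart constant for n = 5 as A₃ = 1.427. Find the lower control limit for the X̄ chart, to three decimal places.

1231.029

X̄̄ = (1264 + 1346 + 1308 + 1306 + 1333 + 1309 + 1285 + 1298) / 8 = 1306.1250
s̄ = (23 + 62 + 57 + 54 + 45 + 78 + 27 + 75) / 8 = 52.6250
LCL = X̄̄ − A₃·s̄ = 1306.1250 − 1.427 × 52.6250 = 1231.0291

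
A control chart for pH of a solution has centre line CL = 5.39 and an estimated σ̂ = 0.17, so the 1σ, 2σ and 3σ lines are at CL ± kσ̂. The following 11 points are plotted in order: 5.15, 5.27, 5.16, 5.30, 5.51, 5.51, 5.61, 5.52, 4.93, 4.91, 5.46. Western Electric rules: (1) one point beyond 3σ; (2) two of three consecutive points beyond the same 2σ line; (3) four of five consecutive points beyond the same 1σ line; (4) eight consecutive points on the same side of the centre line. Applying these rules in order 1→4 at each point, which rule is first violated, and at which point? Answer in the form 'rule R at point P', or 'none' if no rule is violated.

rule 2 at point 10

Zone of each point (C = within 1σ̂, B = 1σ̂–2σ̂, A = 2σ̂–3σ̂, * = beyond 3σ̂; sign = side of CL): 1:-B, 2:-C, 3:-B, 4:-C, 5:+C, 6:+C, 7:+B, 8:+C, 9:-A, 10:-A, 11:+C
Rule 2 (two of three consecutive points beyond the same 2σ limit) is satisfied at point 10.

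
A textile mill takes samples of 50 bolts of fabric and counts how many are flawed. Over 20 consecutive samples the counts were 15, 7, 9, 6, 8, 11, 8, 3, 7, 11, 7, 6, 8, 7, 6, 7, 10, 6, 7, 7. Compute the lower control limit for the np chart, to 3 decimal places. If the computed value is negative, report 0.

0.103

p̄ = Σdᵢ / (k·n) = 156 / (20 × 50) = 0.15600
LCL = np̄ − 3·√(np̄(1−p̄)) = 7.8000 − 3 × 2.5658 = 0.1027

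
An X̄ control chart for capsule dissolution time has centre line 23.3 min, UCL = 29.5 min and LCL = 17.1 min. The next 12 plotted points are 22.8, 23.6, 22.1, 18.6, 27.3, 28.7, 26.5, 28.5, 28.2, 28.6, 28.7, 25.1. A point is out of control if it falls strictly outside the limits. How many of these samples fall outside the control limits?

All 12 points lie within [17.1, 29.5].

0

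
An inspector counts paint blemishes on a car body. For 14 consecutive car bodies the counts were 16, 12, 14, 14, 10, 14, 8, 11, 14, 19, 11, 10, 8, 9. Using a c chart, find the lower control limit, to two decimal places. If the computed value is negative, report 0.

c̄ = (16 + 12 + 14 + 14 + 10 + 14 + 8 + 11 + 14 + 19 + 11 + 10 + 8 + 9) / 14 = 170 / 14 = 12.1429
LCL = c̄ − 3√c̄ = 12.1429 − 3 × 3.4847 = 1.6889

1.69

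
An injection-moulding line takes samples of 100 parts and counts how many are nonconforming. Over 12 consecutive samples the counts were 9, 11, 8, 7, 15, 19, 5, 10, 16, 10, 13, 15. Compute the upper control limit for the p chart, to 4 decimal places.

0.2107

p̄ = Σdᵢ / (k·n) = 138 / (12 × 100) = 0.11500
UCL = p̄ + 3·√(p̄(1−p̄)/n) = 0.11500 + 3 × √(0.11500×0.88500/100) = 0.11500 + 3 × 0.03190 = 0.21071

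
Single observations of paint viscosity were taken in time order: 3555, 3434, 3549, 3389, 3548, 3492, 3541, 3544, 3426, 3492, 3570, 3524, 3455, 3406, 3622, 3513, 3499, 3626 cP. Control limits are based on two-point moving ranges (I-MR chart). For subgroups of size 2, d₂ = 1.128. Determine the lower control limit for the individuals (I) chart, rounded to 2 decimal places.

X̄ = (3555 + 3434 + 3549 + 3389 + 3548 + 3492 + 3541 + 3544 + 3426 + 3492 + 3570 + 3524 + 3455 + 3406 + 3622 + 3513 + 3499 + 3626) / 18 = 3510.2778
Moving ranges: 121, 115, 160, 159, 56, 49, 3, 118, 66, 78, 46, 69, 49, 216, 109, 14, 127; M̄R̄ = 1555.0000 / 17 = 91.4706
LCL = X̄ − 3·M̄R̄/d₂ = 3510.2778 − 3 × 91.4706 / 1.128 = 3267.0049

3267.00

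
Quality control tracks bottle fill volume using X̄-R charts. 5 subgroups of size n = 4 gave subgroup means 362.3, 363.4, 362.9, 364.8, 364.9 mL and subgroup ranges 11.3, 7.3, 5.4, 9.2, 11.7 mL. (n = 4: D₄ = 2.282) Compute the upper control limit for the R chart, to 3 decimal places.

20.492

R̄ = (11.3 + 7.3 + 5.4 + 9.2 + 11.7) / 5 = 44.9000 / 5 = 8.9800
UCL_R = D₄·R̄ = 2.282 × 8.9800 = 20.4924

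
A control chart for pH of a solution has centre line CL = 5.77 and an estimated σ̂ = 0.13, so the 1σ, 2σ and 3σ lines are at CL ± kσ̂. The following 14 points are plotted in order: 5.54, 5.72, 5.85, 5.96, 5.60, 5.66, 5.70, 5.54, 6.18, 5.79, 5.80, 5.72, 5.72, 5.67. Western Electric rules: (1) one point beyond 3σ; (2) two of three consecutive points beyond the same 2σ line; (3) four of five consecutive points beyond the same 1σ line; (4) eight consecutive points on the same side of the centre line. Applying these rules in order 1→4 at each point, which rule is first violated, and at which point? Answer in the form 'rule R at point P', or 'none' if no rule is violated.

rule 1 at point 9

Zone of each point (C = within 1σ̂, B = 1σ̂–2σ̂, A = 2σ̂–3σ̂, * = beyond 3σ̂; sign = side of CL): 1:-B, 2:-C, 3:+C, 4:+B, 5:-B, 6:-C, 7:-C, 8:-B, 9:+*, 10:+C, 11:+C, 12:-C, 13:-C, 14:-C
Rule 1 (one point beyond the 3σ limits) is satisfied at point 9.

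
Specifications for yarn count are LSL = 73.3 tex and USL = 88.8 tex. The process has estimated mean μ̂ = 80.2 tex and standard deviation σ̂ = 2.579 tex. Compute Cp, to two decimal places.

Cp = (USL − LSL) / (6σ̂) = (88.8 − 73.3) / (6 × 2.579) = 15.5000 / 15.4740 = 1.0017

1.00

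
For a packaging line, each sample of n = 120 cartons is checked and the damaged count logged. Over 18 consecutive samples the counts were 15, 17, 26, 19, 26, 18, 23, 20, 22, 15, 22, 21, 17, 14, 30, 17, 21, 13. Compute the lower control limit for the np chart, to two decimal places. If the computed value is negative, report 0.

7.59

p̄ = Σdᵢ / (k·n) = 356 / (18 × 120) = 0.16481
LCL = np̄ − 3·√(np̄(1−p̄)) = 19.7778 − 3 × 4.0642 = 7.5850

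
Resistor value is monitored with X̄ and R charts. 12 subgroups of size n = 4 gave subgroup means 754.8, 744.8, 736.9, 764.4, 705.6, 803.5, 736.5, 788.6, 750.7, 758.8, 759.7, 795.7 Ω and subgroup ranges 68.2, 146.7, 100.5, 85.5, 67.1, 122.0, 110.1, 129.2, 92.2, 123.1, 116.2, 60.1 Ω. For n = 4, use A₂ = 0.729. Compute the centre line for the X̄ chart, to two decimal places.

758.33

X̄̄ = (754.8 + 744.8 + 736.9 + 764.4 + 705.6 + 803.5 + 736.5 + 788.6 + 750.7 + 758.8 + 759.7 + 795.7) / 12 = 9100.0000 / 12 = 758.3333
CL = X̄̄ = 758.3333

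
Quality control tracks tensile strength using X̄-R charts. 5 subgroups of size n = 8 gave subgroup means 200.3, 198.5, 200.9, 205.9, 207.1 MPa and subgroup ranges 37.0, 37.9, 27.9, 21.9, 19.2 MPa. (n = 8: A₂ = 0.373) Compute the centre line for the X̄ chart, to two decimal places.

202.54

X̄̄ = (200.3 + 198.5 + 200.9 + 205.9 + 207.1) / 5 = 1012.7000 / 5 = 202.5400
CL = X̄̄ = 202.5400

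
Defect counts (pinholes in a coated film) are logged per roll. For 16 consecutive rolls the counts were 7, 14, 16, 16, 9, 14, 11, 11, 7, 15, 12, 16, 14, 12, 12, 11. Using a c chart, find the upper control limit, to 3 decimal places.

22.839

c̄ = (7 + 14 + 16 + 16 + 9 + 14 + 11 + 11 + 7 + 15 + 12 + 16 + 14 + 12 + 12 + 11) / 16 = 197 / 16 = 12.3125
UCL = c̄ + 3√c̄ = 12.3125 + 3 × √12.3125 = 12.3125 + 3 × 3.5089 = 22.8393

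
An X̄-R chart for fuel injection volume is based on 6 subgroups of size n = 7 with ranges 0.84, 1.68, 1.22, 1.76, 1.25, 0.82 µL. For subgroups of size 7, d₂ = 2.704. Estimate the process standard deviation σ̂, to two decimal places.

R̄ = (0.84 + 1.68 + 1.22 + 1.76 + 1.25 + 0.82) / 6 = 1.2617
σ̂ = R̄ / d₂ = 1.2617 / 2.704 = 0.4666

0.47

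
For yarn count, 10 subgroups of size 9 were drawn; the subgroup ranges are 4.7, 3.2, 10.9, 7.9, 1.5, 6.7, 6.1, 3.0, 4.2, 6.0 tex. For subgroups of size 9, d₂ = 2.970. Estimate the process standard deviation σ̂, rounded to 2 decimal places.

1.82

R̄ = (4.7 + 3.2 + 10.9 + 7.9 + 1.5 + 6.7 + 6.1 + 3.0 + 4.2 + 6.0) / 10 = 5.4200
σ̂ = R̄ / d₂ = 5.4200 / 2.970 = 1.8249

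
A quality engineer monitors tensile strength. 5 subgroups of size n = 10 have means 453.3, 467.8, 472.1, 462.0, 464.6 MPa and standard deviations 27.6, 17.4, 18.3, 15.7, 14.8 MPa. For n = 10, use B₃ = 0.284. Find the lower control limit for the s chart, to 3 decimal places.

5.328

s̄ = (27.6 + 17.4 + 18.3 + 15.7 + 14.8) / 5 = 18.7600
LCL_s = B₃·s̄ = 0.284 × 18.7600 = 5.3278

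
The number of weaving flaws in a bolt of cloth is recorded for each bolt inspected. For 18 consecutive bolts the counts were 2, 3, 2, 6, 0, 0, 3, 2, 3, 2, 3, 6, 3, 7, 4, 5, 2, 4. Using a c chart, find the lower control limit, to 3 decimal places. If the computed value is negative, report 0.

0.000

c̄ = (2 + 3 + 2 + 6 + 0 + 0 + 3 + 2 + 3 + 2 + 3 + 6 + 3 + 7 + 4 + 5 + 2 + 4) / 18 = 57 / 18 = 3.1667
LCL = c̄ − 3√c̄ = 3.1667 − 3 × 1.7795 = -2.1719 → 0 (cannot be negative)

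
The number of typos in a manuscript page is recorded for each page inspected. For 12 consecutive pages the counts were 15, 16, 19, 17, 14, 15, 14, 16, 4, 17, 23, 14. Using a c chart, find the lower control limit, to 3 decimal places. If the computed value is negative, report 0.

c̄ = (15 + 16 + 19 + 17 + 14 + 15 + 14 + 16 + 4 + 17 + 23 + 14) / 12 = 184 / 12 = 15.3333
LCL = c̄ − 3√c̄ = 15.3333 − 3 × 3.9158 = 3.5860

3.586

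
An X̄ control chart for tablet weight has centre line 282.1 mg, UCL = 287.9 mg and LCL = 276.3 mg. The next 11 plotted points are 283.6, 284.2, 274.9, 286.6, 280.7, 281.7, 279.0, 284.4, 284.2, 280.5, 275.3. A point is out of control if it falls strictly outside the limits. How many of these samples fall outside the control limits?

2

Compare each point to [276.3, 287.9]: sample 3 = 274.9 < LCL; sample 11 = 275.3 < LCL.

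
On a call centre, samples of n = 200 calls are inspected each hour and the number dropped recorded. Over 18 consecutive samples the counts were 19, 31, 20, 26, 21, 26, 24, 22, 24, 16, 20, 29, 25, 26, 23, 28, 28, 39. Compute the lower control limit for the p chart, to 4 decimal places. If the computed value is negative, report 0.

0.0542

p̄ = Σdᵢ / (k·n) = 447 / (18 × 200) = 0.12417
LCL = p̄ − 3·√(p̄(1−p̄)/n) = 0.12417 − 3 × 0.02332 = 0.05421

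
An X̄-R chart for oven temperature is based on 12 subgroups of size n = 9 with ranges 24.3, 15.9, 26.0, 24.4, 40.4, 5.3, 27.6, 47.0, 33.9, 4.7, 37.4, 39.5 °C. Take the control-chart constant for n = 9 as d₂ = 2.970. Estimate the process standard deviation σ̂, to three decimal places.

9.158

R̄ = (24.3 + 15.9 + 26.0 + 24.4 + 40.4 + 5.3 + 27.6 + 47.0 + 33.9 + 4.7 + 37.4 + 39.5) / 12 = 27.2000
σ̂ = R̄ / d₂ = 27.2000 / 2.970 = 9.1582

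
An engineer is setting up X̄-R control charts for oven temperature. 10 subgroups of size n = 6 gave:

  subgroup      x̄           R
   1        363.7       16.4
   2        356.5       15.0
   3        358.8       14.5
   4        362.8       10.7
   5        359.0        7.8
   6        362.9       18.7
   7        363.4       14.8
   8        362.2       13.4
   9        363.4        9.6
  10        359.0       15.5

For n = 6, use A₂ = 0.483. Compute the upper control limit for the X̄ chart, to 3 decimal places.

367.758

X̄̄ = (363.7 + 356.5 + 358.8 + 362.8 + 359.0 + 362.9 + 363.4 + 362.2 + 363.4 + 359.0) / 10 = 3611.7000 / 10 = 361.1700
R̄ = (16.4 + 15.0 + 14.5 + 10.7 + 7.8 + 18.7 + 14.8 + 13.4 + 9.6 + 15.5) / 10 = 136.4000 / 10 = 13.6400
UCL = X̄̄ + A₂·R̄ = 361.1700 + 0.483 × 13.6400 = 367.7581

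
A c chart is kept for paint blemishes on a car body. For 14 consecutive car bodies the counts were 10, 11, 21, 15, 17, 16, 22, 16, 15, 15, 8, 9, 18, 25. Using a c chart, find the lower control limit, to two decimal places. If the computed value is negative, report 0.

c̄ = (10 + 11 + 21 + 15 + 17 + 16 + 22 + 16 + 15 + 15 + 8 + 9 + 18 + 25) / 14 = 218 / 14 = 15.5714
LCL = c̄ − 3√c̄ = 15.5714 − 3 × 3.9461 = 3.7332

3.73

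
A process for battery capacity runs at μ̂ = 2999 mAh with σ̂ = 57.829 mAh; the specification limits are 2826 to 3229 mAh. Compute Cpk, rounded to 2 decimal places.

Cpu = (USL − μ̂) / (3σ̂) = (3229 − 2999) / (3 × 57.829) = 1.3257; Cpl = (μ̂ − LSL) / (3σ̂) = (2999 − 2826) / (3 × 57.829) = 0.9972; Cpk = min(Cpu, Cpl) = 0.9972

1.00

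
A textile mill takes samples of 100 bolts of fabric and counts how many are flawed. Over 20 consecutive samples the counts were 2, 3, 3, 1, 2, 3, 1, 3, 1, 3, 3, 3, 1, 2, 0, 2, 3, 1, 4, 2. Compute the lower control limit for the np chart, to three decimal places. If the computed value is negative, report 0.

0.000

p̄ = Σdᵢ / (k·n) = 43 / (20 × 100) = 0.02150
LCL = np̄ − 3·√(np̄(1−p̄)) = 2.1500 − 3 × 1.4504 = -2.2013 → 0 (negative, so LCL = 0)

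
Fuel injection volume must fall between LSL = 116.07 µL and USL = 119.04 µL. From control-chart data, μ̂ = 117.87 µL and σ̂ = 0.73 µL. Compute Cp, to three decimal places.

0.678

Cp = (USL − LSL) / (6σ̂) = (119.04 − 116.07) / (6 × 0.73) = 2.9700 / 4.3800 = 0.6781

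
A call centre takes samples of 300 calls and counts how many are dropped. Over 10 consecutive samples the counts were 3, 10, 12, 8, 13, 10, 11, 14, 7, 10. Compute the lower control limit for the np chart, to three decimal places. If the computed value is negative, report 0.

0.563

p̄ = Σdᵢ / (k·n) = 98 / (10 × 300) = 0.03267
LCL = np̄ − 3·√(np̄(1−p̄)) = 9.8000 − 3 × 3.0789 = 0.5632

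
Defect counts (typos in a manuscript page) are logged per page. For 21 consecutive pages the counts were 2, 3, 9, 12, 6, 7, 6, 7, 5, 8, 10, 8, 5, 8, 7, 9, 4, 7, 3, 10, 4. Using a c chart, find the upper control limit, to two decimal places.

c̄ = (2 + 3 + 9 + 12 + 6 + 7 + 6 + 7 + 5 + 8 + 10 + 8 + 5 + 8 + 7 + 9 + 4 + 7 + 3 + 10 + 4) / 21 = 140 / 21 = 6.6667
UCL = c̄ + 3√c̄ = 6.6667 + 3 × √6.6667 = 6.6667 + 3 × 2.5820 = 14.4126

14.41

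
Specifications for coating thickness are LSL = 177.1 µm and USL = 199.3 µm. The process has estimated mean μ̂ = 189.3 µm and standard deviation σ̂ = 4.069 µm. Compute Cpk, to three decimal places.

0.819

Cpu = (USL − μ̂) / (3σ̂) = (199.3 − 189.3) / (3 × 4.069) = 0.8192; Cpl = (μ̂ − LSL) / (3σ̂) = (189.3 − 177.1) / (3 × 4.069) = 0.9994; Cpk = min(Cpu, Cpl) = 0.8192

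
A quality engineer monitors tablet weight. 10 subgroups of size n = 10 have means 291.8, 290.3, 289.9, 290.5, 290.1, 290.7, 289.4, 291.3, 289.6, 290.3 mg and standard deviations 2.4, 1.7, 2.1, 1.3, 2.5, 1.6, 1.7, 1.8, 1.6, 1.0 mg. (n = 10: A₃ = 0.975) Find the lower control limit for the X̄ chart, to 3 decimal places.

X̄̄ = (291.8 + 290.3 + 289.9 + 290.5 + 290.1 + 290.7 + 289.4 + 291.3 + 289.6 + 290.3) / 10 = 290.3900
s̄ = (2.4 + 1.7 + 2.1 + 1.3 + 2.5 + 1.6 + 1.7 + 1.8 + 1.6 + 1.0) / 10 = 1.7700
LCL = X̄̄ − A₃·s̄ = 290.3900 − 0.975 × 1.7700 = 288.6642

288.664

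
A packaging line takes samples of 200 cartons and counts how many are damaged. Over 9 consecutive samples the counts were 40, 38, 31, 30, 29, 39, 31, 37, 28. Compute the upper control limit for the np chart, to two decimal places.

49.54

p̄ = Σdᵢ / (k·n) = 303 / (9 × 200) = 0.16833
UCL = np̄ + 3·√(np̄(1−p̄)) = 33.6667 + 3 × √(33.6667×0.83167) = 33.6667 + 3 × 5.2915 = 49.5410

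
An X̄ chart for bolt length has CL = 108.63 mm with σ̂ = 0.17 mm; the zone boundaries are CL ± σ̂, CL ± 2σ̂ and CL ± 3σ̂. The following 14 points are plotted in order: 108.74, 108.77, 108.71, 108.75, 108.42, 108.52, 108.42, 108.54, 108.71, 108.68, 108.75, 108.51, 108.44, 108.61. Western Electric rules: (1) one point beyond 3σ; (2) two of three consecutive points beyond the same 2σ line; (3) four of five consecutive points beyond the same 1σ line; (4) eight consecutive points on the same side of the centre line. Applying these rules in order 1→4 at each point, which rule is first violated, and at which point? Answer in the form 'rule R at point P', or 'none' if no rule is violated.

none

Zone of each point (C = within 1σ̂, B = 1σ̂–2σ̂, A = 2σ̂–3σ̂, * = beyond 3σ̂; sign = side of CL): 1:+C, 2:+C, 3:+C, 4:+C, 5:-B, 6:-C, 7:-B, 8:-C, 9:+C, 10:+C, 11:+C, 12:-C, 13:-B, 14:-C
No rule fires across all 14 points.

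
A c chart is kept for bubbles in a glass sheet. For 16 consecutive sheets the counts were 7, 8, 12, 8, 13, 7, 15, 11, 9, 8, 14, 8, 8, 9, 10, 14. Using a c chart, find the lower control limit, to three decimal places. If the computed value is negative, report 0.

c̄ = (7 + 8 + 12 + 8 + 13 + 7 + 15 + 11 + 9 + 8 + 14 + 8 + 8 + 9 + 10 + 14) / 16 = 161 / 16 = 10.0625
LCL = c̄ − 3√c̄ = 10.0625 − 3 × 3.1721 = 0.5461

0.546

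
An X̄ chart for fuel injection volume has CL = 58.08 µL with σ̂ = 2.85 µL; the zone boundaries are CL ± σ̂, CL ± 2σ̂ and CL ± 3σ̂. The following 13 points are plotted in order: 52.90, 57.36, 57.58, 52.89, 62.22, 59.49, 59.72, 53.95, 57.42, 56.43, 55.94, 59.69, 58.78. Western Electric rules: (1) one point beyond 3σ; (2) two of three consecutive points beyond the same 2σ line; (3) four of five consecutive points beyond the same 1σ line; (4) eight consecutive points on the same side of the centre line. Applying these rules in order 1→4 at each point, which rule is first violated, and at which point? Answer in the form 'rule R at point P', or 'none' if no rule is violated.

Zone of each point (C = within 1σ̂, B = 1σ̂–2σ̂, A = 2σ̂–3σ̂, * = beyond 3σ̂; sign = side of CL): 1:-B, 2:-C, 3:-C, 4:-B, 5:+B, 6:+C, 7:+C, 8:-B, 9:-C, 10:-C, 11:-C, 12:+C, 13:+C
No rule fires across all 13 points.

none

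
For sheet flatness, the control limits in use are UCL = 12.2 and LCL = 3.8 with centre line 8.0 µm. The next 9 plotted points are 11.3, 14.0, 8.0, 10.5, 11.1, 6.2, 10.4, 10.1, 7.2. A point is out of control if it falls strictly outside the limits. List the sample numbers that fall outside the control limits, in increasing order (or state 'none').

Compare each point to [3.8, 12.2]: sample 2 = 14.0 > UCL.

2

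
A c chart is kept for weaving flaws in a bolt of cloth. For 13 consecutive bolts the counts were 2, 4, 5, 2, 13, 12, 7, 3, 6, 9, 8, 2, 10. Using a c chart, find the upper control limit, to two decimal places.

c̄ = (2 + 4 + 5 + 2 + 13 + 12 + 7 + 3 + 6 + 9 + 8 + 2 + 10) / 13 = 83 / 13 = 6.3846
UCL = c̄ + 3√c̄ = 6.3846 + 3 × √6.3846 = 6.3846 + 3 × 2.5268 = 13.9650

13.96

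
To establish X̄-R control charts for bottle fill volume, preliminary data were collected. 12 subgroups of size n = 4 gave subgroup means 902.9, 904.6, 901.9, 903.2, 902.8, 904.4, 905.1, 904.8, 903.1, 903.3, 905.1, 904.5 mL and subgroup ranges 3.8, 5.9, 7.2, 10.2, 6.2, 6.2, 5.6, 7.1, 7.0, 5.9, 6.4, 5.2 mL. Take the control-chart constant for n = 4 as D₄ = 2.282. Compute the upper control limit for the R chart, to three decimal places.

14.586

R̄ = (3.8 + 5.9 + 7.2 + 10.2 + 6.2 + 6.2 + 5.6 + 7.1 + 7.0 + 5.9 + 6.4 + 5.2) / 12 = 76.7000 / 12 = 6.3917
UCL_R = D₄·R̄ = 2.282 × 6.3917 = 14.5858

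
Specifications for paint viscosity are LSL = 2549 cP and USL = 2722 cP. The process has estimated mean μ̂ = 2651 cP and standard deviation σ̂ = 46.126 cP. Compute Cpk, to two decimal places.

0.51

Cpu = (USL − μ̂) / (3σ̂) = (2722 − 2651) / (3 × 46.126) = 0.5131; Cpl = (μ̂ − LSL) / (3σ̂) = (2651 − 2549) / (3 × 46.126) = 0.7371; Cpk = min(Cpu, Cpl) = 0.5131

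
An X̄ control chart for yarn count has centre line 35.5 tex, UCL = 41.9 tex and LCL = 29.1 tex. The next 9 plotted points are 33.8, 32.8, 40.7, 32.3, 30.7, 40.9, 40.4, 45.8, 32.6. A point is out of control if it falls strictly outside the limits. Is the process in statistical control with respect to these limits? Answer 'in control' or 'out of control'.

out of control

Compare each point to [29.1, 41.9]: sample 8 = 45.8 > UCL.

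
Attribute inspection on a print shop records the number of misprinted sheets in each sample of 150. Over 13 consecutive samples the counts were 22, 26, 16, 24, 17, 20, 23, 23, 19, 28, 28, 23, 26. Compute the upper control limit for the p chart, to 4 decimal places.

p̄ = Σdᵢ / (k·n) = 295 / (13 × 150) = 0.15128
UCL = p̄ + 3·√(p̄(1−p̄)/n) = 0.15128 + 3 × √(0.15128×0.84872/150) = 0.15128 + 3 × 0.02926 = 0.23905

0.2391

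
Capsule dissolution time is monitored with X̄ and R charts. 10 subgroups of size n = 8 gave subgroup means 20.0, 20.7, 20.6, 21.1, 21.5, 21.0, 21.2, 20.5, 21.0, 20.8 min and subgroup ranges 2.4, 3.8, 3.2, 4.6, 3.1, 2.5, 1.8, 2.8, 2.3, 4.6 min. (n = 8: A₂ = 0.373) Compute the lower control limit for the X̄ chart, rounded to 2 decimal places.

X̄̄ = (20.0 + 20.7 + 20.6 + 21.1 + 21.5 + 21.0 + 21.2 + 20.5 + 21.0 + 20.8) / 10 = 208.4000 / 10 = 20.8400
R̄ = (2.4 + 3.8 + 3.2 + 4.6 + 3.1 + 2.5 + 1.8 + 2.8 + 2.3 + 4.6) / 10 = 31.1000 / 10 = 3.1100
LCL = X̄̄ − A₂·R̄ = 20.8400 − 0.373 × 3.1100 = 19.6800

19.68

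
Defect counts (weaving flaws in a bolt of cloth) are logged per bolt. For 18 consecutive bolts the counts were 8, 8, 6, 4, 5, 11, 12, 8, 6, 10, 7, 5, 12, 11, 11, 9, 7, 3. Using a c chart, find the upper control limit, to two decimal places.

16.40

c̄ = (8 + 8 + 6 + 4 + 5 + 11 + 12 + 8 + 6 + 10 + 7 + 5 + 12 + 11 + 11 + 9 + 7 + 3) / 18 = 143 / 18 = 7.9444
UCL = c̄ + 3√c̄ = 7.9444 + 3 × √7.9444 = 7.9444 + 3 × 2.8186 = 16.4002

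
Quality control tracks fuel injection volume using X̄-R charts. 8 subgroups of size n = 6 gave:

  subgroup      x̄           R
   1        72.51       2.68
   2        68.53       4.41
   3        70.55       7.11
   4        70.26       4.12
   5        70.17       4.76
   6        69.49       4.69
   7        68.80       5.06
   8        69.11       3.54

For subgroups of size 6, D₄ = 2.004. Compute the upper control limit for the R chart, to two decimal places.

9.11

R̄ = (2.68 + 4.41 + 7.11 + 4.12 + 4.76 + 4.69 + 5.06 + 3.54) / 8 = 36.3700 / 8 = 4.5462
UCL_R = D₄·R̄ = 2.004 × 4.5462 = 9.1107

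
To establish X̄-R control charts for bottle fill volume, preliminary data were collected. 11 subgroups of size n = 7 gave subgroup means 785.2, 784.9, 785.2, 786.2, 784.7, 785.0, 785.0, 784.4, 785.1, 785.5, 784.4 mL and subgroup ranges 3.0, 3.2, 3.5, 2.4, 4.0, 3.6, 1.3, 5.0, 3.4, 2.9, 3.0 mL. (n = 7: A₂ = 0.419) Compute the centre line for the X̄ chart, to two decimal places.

785.05

X̄̄ = (785.2 + 784.9 + 785.2 + 786.2 + 784.7 + 785.0 + 785.0 + 784.4 + 785.1 + 785.5 + 784.4) / 11 = 8635.6000 / 11 = 785.0545
CL = X̄̄ = 785.0545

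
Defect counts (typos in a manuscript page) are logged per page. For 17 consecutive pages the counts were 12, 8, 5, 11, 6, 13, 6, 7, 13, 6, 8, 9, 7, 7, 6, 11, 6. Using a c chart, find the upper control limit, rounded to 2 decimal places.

c̄ = (12 + 8 + 5 + 11 + 6 + 13 + 6 + 7 + 13 + 6 + 8 + 9 + 7 + 7 + 6 + 11 + 6) / 17 = 141 / 17 = 8.2941
UCL = c̄ + 3√c̄ = 8.2941 + 3 × √8.2941 = 8.2941 + 3 × 2.8800 = 16.9340

16.93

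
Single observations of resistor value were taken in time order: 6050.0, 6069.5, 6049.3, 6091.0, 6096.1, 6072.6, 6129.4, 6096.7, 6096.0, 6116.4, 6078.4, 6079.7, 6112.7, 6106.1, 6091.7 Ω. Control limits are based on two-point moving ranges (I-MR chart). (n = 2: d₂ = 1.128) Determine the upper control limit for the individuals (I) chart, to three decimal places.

X̄ = (6050.0 + 6069.5 + 6049.3 + 6091.0 + 6096.1 + 6072.6 + 6129.4 + 6096.7 + 6096.0 + 6116.4 + 6078.4 + 6079.7 + 6112.7 + 6106.1 + 6091.7) / 15 = 6089.0400
Moving ranges: 19.5, 20.2, 41.7, 5.1, 23.5, 56.8, 32.7, 0.7, 20.4, 38.0, 1.3, 33.0, 6.6, 14.4; M̄R̄ = 313.9000 / 14 = 22.4214
UCL = X̄ + 3·M̄R̄/d₂ = 6089.0400 + 3 × 22.4214 / 1.128 = 6148.6715

6148.671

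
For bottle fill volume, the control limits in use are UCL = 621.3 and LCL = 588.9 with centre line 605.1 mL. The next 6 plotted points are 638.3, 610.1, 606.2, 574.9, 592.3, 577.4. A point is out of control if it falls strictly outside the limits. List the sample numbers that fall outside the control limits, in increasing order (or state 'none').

Compare each point to [588.9, 621.3]: sample 1 = 638.3 > UCL; sample 4 = 574.9 < LCL; sample 6 = 577.4 < LCL.

1, 4, 6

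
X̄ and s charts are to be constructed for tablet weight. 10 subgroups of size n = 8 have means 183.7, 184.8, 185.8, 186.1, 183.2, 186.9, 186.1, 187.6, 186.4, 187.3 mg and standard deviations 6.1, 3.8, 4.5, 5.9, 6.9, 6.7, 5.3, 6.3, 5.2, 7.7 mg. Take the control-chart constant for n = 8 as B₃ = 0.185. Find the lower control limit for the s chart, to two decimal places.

1.08

s̄ = (6.1 + 3.8 + 4.5 + 5.9 + 6.9 + 6.7 + 5.3 + 6.3 + 5.2 + 7.7) / 10 = 5.8400
LCL_s = B₃·s̄ = 0.185 × 5.8400 = 1.0804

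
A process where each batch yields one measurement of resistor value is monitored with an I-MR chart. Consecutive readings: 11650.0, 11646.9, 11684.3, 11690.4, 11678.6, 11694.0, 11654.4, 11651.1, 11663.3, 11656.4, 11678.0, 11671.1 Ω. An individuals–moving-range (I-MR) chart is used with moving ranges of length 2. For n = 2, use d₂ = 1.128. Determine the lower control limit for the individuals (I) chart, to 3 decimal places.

X̄ = (11650.0 + 11646.9 + 11684.3 + 11690.4 + 11678.6 + 11694.0 + 11654.4 + 11651.1 + 11663.3 + 11656.4 + 11678.0 + 11671.1) / 12 = 11668.2083
Moving ranges: 3.1, 37.4, 6.1, 11.8, 15.4, 39.6, 3.3, 12.2, 6.9, 21.6, 6.9; M̄R̄ = 164.3000 / 11 = 14.9364
LCL = X̄ − 3·M̄R̄/d₂ = 11668.2083 − 3 × 14.9364 / 1.128 = 11628.4840

11628.484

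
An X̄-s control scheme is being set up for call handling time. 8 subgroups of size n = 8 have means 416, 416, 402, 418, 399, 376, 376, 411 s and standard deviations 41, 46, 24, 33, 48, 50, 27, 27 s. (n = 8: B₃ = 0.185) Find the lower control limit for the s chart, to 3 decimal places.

6.845

s̄ = (41 + 46 + 24 + 33 + 48 + 50 + 27 + 27) / 8 = 37.0000
LCL_s = B₃·s̄ = 0.185 × 37.0000 = 6.8450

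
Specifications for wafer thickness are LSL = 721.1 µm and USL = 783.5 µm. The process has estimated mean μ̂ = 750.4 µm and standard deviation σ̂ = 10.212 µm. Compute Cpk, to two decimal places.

0.96

Cpu = (USL − μ̂) / (3σ̂) = (783.5 − 750.4) / (3 × 10.212) = 1.0804; Cpl = (μ̂ − LSL) / (3σ̂) = (750.4 − 721.1) / (3 × 10.212) = 0.9564; Cpk = min(Cpu, Cpl) = 0.9564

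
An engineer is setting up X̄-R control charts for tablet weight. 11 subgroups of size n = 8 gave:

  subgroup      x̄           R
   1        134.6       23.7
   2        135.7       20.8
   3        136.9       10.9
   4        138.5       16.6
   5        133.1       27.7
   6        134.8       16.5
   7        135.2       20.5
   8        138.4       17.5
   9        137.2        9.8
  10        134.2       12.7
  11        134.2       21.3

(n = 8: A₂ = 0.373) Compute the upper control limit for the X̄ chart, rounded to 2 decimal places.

142.42

X̄̄ = (134.6 + 135.7 + 136.9 + 138.5 + 133.1 + 134.8 + 135.2 + 138.4 + 137.2 + 134.2 + 134.2) / 11 = 1492.8000 / 11 = 135.7091
R̄ = (23.7 + 20.8 + 10.9 + 16.6 + 27.7 + 16.5 + 20.5 + 17.5 + 9.8 + 12.7 + 21.3) / 11 = 198.0000 / 11 = 18.0000
UCL = X̄̄ + A₂·R̄ = 135.7091 + 0.373 × 18.0000 = 142.4231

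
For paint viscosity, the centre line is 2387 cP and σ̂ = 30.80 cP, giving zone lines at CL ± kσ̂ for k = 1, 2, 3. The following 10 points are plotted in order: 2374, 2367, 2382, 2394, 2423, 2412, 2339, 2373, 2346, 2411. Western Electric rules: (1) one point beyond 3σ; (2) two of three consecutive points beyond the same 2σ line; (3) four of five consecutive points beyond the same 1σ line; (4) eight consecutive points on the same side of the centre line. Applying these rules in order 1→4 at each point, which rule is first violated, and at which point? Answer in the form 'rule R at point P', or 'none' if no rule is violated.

Zone of each point (C = within 1σ̂, B = 1σ̂–2σ̂, A = 2σ̂–3σ̂, * = beyond 3σ̂; sign = side of CL): 1:-C, 2:-C, 3:-C, 4:+C, 5:+B, 6:+C, 7:-B, 8:-C, 9:-B, 10:+C
No rule fires across all 10 points.

none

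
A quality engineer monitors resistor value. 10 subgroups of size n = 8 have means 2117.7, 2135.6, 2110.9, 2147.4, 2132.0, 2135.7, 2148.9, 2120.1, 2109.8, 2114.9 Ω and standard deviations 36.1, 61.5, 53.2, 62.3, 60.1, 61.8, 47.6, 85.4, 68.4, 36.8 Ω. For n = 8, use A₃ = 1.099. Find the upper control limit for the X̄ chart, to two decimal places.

2190.29

X̄̄ = (2117.7 + 2135.6 + 2110.9 + 2147.4 + 2132.0 + 2135.7 + 2148.9 + 2120.1 + 2109.8 + 2114.9) / 10 = 2127.3000
s̄ = (36.1 + 61.5 + 53.2 + 62.3 + 60.1 + 61.8 + 47.6 + 85.4 + 68.4 + 36.8) / 10 = 57.3200
UCL = X̄̄ + A₃·s̄ = 2127.3000 + 1.099 × 57.3200 = 2190.2947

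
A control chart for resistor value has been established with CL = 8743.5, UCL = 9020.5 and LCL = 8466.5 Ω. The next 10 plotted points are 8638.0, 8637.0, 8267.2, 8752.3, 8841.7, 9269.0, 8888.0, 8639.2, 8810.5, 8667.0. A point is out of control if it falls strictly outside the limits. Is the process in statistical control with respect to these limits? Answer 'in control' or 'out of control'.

Compare each point to [8466.5, 9020.5]: sample 3 = 8267.2 < LCL; sample 6 = 9269.0 > UCL.

out of control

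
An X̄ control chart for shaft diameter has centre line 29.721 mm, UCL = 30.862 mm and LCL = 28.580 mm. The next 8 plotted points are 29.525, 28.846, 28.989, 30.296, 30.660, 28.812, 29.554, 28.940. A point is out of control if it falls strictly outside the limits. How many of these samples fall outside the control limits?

All 8 points lie within [28.580, 30.862].

0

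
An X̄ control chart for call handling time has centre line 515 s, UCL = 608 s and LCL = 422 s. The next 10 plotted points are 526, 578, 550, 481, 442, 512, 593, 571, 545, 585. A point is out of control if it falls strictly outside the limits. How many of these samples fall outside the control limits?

0

All 10 points lie within [422, 608].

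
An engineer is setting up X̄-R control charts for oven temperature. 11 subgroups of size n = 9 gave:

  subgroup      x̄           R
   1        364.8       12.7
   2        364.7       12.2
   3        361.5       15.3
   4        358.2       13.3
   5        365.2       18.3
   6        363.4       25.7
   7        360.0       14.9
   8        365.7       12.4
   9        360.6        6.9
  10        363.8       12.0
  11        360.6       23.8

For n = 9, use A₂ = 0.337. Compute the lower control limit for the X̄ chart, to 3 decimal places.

357.459

X̄̄ = (364.8 + 364.7 + 361.5 + 358.2 + 365.2 + 363.4 + 360.0 + 365.7 + 360.6 + 363.8 + 360.6) / 11 = 3988.5000 / 11 = 362.5909
R̄ = (12.7 + 12.2 + 15.3 + 13.3 + 18.3 + 25.7 + 14.9 + 12.4 + 6.9 + 12.0 + 23.8) / 11 = 167.5000 / 11 = 15.2273
LCL = X̄̄ − A₂·R̄ = 362.5909 − 0.337 × 15.2273 = 357.4593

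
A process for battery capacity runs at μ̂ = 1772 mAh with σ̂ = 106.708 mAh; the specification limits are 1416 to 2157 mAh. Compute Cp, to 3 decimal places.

Cp = (USL − LSL) / (6σ̂) = (2157 − 1416) / (6 × 106.708) = 741.0000 / 640.2480 = 1.1574

1.157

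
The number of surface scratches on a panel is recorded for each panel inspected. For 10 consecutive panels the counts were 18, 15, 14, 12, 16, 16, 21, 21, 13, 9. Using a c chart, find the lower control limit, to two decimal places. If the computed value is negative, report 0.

c̄ = (18 + 15 + 14 + 12 + 16 + 16 + 21 + 21 + 13 + 9) / 10 = 155 / 10 = 15.5000
LCL = c̄ − 3√c̄ = 15.5000 − 3 × 3.9370 = 3.6890

3.69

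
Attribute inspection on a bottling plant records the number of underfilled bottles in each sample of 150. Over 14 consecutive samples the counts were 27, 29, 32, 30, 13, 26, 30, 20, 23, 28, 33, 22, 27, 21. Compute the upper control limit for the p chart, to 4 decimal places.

0.2643

p̄ = Σdᵢ / (k·n) = 361 / (14 × 150) = 0.17190
UCL = p̄ + 3·√(p̄(1−p̄)/n) = 0.17190 + 3 × √(0.17190×0.82810/150) = 0.17190 + 3 × 0.03081 = 0.26432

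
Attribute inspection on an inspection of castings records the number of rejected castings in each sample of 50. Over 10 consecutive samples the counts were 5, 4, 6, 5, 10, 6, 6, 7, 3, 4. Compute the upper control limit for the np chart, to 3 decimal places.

p̄ = Σdᵢ / (k·n) = 56 / (10 × 50) = 0.11200
UCL = np̄ + 3·√(np̄(1−p̄)) = 5.6000 + 3 × √(5.6000×0.88800) = 5.6000 + 3 × 2.2300 = 12.2899

12.290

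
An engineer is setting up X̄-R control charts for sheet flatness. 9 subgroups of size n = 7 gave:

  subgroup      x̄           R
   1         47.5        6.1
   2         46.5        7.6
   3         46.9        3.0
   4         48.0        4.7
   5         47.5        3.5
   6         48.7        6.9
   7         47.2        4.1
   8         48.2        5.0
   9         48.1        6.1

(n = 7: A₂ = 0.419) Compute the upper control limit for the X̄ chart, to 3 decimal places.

49.810

X̄̄ = (47.5 + 46.5 + 46.9 + 48.0 + 47.5 + 48.7 + 47.2 + 48.2 + 48.1) / 9 = 428.6000 / 9 = 47.6222
R̄ = (6.1 + 7.6 + 3.0 + 4.7 + 3.5 + 6.9 + 4.1 + 5.0 + 6.1) / 9 = 47.0000 / 9 = 5.2222
UCL = X̄̄ + A₂·R̄ = 47.6222 + 0.419 × 5.2222 = 49.8103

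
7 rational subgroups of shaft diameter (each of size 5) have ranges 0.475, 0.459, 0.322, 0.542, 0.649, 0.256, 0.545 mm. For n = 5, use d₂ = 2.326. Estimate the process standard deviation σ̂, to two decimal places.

0.20

R̄ = (0.475 + 0.459 + 0.322 + 0.542 + 0.649 + 0.256 + 0.545) / 7 = 0.4640
σ̂ = R̄ / d₂ = 0.4640 / 2.326 = 0.1995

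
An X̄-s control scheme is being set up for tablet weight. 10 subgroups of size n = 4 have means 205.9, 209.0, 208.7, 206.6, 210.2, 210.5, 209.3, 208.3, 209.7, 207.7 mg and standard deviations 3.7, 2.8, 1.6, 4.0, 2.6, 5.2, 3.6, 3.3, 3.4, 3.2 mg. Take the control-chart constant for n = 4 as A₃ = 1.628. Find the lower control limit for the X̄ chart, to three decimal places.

X̄̄ = (205.9 + 209.0 + 208.7 + 206.6 + 210.2 + 210.5 + 209.3 + 208.3 + 209.7 + 207.7) / 10 = 208.5900
s̄ = (3.7 + 2.8 + 1.6 + 4.0 + 2.6 + 5.2 + 3.6 + 3.3 + 3.4 + 3.2) / 10 = 3.3400
LCL = X̄̄ − A₃·s̄ = 208.5900 − 1.628 × 3.3400 = 203.1525

203.152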